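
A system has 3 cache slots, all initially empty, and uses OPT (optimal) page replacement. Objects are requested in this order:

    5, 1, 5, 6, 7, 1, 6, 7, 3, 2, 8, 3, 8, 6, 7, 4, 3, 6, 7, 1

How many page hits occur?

5 → miss, frames {5}
1 → miss, frames {5,1}
5 → hit
6 → miss, frames {5,1,6}
7 → miss, evict 5, frames {1,6,7}
1 → hit
6 → hit
7 → hit
3 → miss, evict 1, frames {6,7,3}
2 → miss, evict 7, frames {6,3,2}
8 → miss, evict 2, frames {6,3,8}
3 → hit
8 → hit
6 → hit
7 → miss, evict 8, frames {6,3,7}
4 → miss, evict 7, frames {6,3,4}
3 → hit
6 → hit
7 → miss, evict 4, frames {6,3,7}
1 → miss, evict 7, frames {6,3,1}
Hits: 9.

9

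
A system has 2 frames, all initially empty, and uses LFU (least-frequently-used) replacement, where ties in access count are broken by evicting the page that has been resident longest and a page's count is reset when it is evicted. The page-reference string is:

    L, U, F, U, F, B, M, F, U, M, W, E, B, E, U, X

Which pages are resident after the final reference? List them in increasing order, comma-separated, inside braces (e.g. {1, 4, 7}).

L -> fault, frames {L}
U -> fault, frames {L,U}
F -> fault, evict L, frames {U,F}
U -> hit
F -> hit
B -> fault, evict U, frames {F,B}
M -> fault, evict B, frames {F,M}
F -> hit
U -> fault, evict M, frames {F,U}
M -> fault, evict U, frames {F,M}
W -> fault, evict M, frames {F,W}
E -> fault, evict W, frames {F,E}
B -> fault, evict E, frames {F,B}
E -> fault, evict B, frames {F,E}
U -> fault, evict E, frames {F,U}
X -> fault, evict U, frames {F,X}

{F, X}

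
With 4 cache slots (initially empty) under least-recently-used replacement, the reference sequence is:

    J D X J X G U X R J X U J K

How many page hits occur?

J -> fault, frames (J)
D -> fault, frames (J D)
X -> fault, frames (J D X)
J -> hit
X -> hit
G -> fault, frames (D J X G)
U -> fault, evict D, frames (J X G U)
X -> hit
R -> fault, evict J, frames (G U X R)
J -> fault, evict G, frames (U X R J)
X -> hit
U -> hit
J -> hit
K -> fault, evict R, frames (X U J K)
Hits: 6.

6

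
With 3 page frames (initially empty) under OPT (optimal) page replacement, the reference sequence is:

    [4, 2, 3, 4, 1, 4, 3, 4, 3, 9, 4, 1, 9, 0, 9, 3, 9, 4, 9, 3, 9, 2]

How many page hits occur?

14

4 → fault, frames (4)
2 → fault, frames (4 2)
3 → fault, frames (4 2 3)
4 → hit
1 → fault, evict 2, frames (4 3 1)
4 → hit
3 → hit
4 → hit
3 → hit
9 → fault, evict 3, frames (4 1 9)
4 → hit
1 → hit
9 → hit
0 → fault, evict 1, frames (4 9 0)
9 → hit
3 → fault, evict 0, frames (4 9 3)
9 → hit
4 → hit
9 → hit
3 → hit
9 → hit
2 → fault, evict 3, frames (4 9 2)
Hits: 14.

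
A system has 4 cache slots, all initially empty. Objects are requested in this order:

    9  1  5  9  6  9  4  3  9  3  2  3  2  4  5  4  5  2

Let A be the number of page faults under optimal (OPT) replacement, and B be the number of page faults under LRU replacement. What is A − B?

Under OPT: F F F . F . F F . . F . . . . . . . → 7 faults.
Under LRU: F F F . F . F F . . F . . . F . . . → 8 faults.
A − B = 7 − 8 = -1.

-1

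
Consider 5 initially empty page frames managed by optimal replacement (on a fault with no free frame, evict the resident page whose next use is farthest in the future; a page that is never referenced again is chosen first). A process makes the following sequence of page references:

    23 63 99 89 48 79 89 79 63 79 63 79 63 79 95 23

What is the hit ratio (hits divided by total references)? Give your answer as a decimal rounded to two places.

0.56

23 -> fault, frames (23)
63 -> fault, frames (23 63)
99 -> fault, frames (23 63 99)
89 -> fault, frames (23 63 99 89)
48 -> fault, frames (23 63 99 89 48)
79 -> fault, evict 48, frames (23 63 99 89 79)
89 -> hit
79 -> hit
63 -> hit
79 -> hit
63 -> hit
79 -> hit
63 -> hit
79 -> hit
95 -> fault, evict 79, frames (23 63 99 89 95)
23 -> hit
Hits: 9 of 16 references → 9/16 = 0.5625.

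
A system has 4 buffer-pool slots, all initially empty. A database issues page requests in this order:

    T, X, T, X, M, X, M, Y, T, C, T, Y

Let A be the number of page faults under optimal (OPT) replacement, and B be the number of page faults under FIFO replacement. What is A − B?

Under OPT: F F . . F . . F . F . . → 5 faults.
Under FIFO: F F . . F . . F . F F . → 6 faults.
A − B = 5 − 6 = -1.

-1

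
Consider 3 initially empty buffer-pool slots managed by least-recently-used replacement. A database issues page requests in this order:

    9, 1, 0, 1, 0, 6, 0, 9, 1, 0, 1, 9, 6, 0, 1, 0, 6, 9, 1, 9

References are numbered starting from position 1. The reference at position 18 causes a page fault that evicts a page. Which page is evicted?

pos 1: 9 → miss, frames (9)
pos 2: 1 → miss, frames (9 1)
pos 3: 0 → miss, frames (9 1 0)
pos 4: 1 → hit
pos 5: 0 → hit
pos 6: 6 → miss, evict 9, frames (1 0 6)
pos 7: 0 → hit
pos 8: 9 → miss, evict 1, frames (6 0 9)
pos 9: 1 → miss, evict 6, frames (0 9 1)
pos 10: 0 → hit
pos 11: 1 → hit
pos 12: 9 → hit
pos 13: 6 → miss, evict 0, frames (1 9 6)
pos 14: 0 → miss, evict 1, frames (9 6 0)
pos 15: 1 → miss, evict 9, frames (6 0 1)
pos 16: 0 → hit
pos 17: 6 → hit
pos 18: 9 → miss, evict 1, frames (0 6 9)
At position 18, page 1 is evicted.

1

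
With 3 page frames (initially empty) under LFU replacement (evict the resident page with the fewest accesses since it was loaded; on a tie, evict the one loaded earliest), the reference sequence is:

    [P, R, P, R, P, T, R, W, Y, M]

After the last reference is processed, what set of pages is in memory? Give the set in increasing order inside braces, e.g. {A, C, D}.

{M, P, R}

P: fault, frames {P}
R: fault, frames {P,R}
P: hit
R: hit
P: hit
T: fault, frames {P,R,T}
R: hit
W: fault, evict T, frames {P,R,W}
Y: fault, evict W, frames {P,R,Y}
M: fault, evict Y, frames {P,R,M}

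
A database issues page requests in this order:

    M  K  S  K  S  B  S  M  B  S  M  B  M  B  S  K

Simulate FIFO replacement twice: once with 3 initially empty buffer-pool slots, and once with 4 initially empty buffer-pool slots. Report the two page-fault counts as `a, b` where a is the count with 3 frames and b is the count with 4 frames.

6, 4

3 frames: F F F . . F . F . . . . . . . F → 6 faults.
4 frames: F F F . . F . . . . . . . . . . → 4 faults.
4 < 6: adding a frame reduced faults, as is typical.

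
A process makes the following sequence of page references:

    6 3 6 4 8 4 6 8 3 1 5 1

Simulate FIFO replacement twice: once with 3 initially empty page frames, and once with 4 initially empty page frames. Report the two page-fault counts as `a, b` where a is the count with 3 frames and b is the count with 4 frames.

3 frames: F F . F F . F . F F F . → 8 faults.
4 frames: F F . F F . . . . F F . → 6 faults.
6 < 8: adding a frame reduced faults, as is typical.

8, 6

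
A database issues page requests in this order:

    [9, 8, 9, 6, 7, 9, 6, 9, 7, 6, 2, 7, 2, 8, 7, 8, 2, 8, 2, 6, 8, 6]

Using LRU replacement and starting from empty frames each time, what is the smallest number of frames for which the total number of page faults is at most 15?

2

f=1: 22 faults
f=2: 15 faults
f=3: 7 faults
f=4: 6 faults
f=5: 5 faults
Smallest f with faults ≤ 15 is 2.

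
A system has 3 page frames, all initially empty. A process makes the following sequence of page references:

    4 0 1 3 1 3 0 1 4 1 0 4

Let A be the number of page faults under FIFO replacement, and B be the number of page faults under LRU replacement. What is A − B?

1

Under FIFO: F F F F . . . . F . F . → 6 faults.
Under LRU: F F F F . . . . F . . . → 5 faults.
A − B = 6 − 5 = 1.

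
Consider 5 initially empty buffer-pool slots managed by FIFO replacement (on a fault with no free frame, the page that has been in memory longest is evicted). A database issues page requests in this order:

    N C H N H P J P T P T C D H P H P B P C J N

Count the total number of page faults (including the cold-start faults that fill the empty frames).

N → miss, frames [N]
C → miss, frames [N, C]
H → miss, frames [N, C, H]
N → hit
H → hit
P → miss, frames [N, C, H, P]
J → miss, frames [N, C, H, P, J]
P → hit
T → miss, evict N, frames [C, H, P, J, T]
P → hit
T → hit
C → hit
D → miss, evict C, frames [H, P, J, T, D]
H → hit
P → hit
H → hit
P → hit
B → miss, evict H, frames [P, J, T, D, B]
P → hit
C → miss, evict P, frames [J, T, D, B, C]
J → hit
N → miss, evict J, frames [T, D, B, C, N]
Page faults: 10.

10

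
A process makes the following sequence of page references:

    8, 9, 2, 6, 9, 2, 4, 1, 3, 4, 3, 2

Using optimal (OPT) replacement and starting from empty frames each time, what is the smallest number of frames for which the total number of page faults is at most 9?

f=1: 12 faults
f=2: 9 faults
f=3: 7 faults
f=4: 7 faults
f=5: 7 faults
f=6: 7 faults
f=7: 7 faults
Smallest f with faults ≤ 9 is 2.

2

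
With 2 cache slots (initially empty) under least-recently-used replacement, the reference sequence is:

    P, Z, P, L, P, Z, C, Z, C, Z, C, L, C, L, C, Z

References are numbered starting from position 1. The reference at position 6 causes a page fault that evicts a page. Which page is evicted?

L

pos 1: P → fault, frames {P}
pos 2: Z → fault, frames {P,Z}
pos 3: P → hit
pos 4: L → fault, evict Z, frames {P,L}
pos 5: P → hit
pos 6: Z → fault, evict L, frames {P,Z}
At position 6, page L is evicted.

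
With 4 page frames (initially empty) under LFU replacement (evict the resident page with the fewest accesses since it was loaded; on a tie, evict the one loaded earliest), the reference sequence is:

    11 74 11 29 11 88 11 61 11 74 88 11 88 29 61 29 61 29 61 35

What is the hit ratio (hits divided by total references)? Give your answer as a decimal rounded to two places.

0.55

11 -> miss, frames [11]
74 -> miss, frames [11, 74]
11 -> hit
29 -> miss, frames [11, 74, 29]
11 -> hit
88 -> miss, frames [11, 74, 29, 88]
11 -> hit
61 -> miss, evict 74, frames [11, 29, 88, 61]
11 -> hit
74 -> miss, evict 29, frames [11, 88, 61, 74]
88 -> hit
11 -> hit
88 -> hit
29 -> miss, evict 61, frames [11, 88, 74, 29]
61 -> miss, evict 74, frames [11, 88, 29, 61]
29 -> hit
61 -> hit
29 -> hit
61 -> hit
35 -> miss, evict 88, frames [11, 29, 61, 35]
Hits: 11 of 20 references → 11/20 = 0.5500.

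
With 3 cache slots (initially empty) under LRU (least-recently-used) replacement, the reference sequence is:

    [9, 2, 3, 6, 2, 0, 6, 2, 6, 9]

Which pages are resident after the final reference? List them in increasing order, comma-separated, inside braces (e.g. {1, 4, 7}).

{2, 6, 9}

9: miss, frames (9)
2: miss, frames (9 2)
3: miss, frames (9 2 3)
6: miss, evict 9, frames (2 3 6)
2: hit
0: miss, evict 3, frames (6 2 0)
6: hit
2: hit
6: hit
9: miss, evict 0, frames (2 6 9)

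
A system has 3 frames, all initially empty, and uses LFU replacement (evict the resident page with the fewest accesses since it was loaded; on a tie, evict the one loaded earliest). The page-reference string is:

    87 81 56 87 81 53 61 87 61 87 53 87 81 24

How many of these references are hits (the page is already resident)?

6

87: fault, frames [87]
81: fault, frames [87, 81]
56: fault, frames [87, 81, 56]
87: hit
81: hit
53: fault, evict 56, frames [87, 81, 53]
61: fault, evict 53, frames [87, 81, 61]
87: hit
61: hit
87: hit
53: fault, evict 81, frames [87, 61, 53]
87: hit
81: fault, evict 53, frames [87, 61, 81]
24: fault, evict 81, frames [87, 61, 24]
Hits: 6.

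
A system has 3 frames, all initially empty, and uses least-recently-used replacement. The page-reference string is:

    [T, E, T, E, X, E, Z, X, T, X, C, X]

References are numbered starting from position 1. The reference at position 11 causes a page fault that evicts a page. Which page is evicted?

pos 1: T: miss, frames [T]
pos 2: E: miss, frames [T, E]
pos 3: T: hit
pos 4: E: hit
pos 5: X: miss, frames [T, E, X]
pos 6: E: hit
pos 7: Z: miss, evict T, frames [X, E, Z]
pos 8: X: hit
pos 9: T: miss, evict E, frames [Z, X, T]
pos 10: X: hit
pos 11: C: miss, evict Z, frames [T, X, C]
At position 11, page Z is evicted.

Z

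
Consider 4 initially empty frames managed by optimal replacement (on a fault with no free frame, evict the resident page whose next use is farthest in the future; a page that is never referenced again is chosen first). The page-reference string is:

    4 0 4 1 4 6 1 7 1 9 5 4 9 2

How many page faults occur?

8

4 → fault, frames [4]
0 → fault, frames [4, 0]
4 → hit
1 → fault, frames [4, 0, 1]
4 → hit
6 → fault, frames [4, 0, 1, 6]
1 → hit
7 → fault, evict 6, frames [4, 0, 1, 7]
1 → hit
9 → fault, evict 7, frames [4, 0, 1, 9]
5 → fault, evict 1, frames [4, 0, 9, 5]
4 → hit
9 → hit
2 → fault, evict 5, frames [4, 0, 9, 2]
Page faults: 8.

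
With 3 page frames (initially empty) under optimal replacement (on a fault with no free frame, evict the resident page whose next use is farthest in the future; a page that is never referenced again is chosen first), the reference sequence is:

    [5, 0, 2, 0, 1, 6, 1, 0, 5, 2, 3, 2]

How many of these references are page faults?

8

5: miss, frames (5)
0: miss, frames (5 0)
2: miss, frames (5 0 2)
0: hit
1: miss, evict 2, frames (5 0 1)
6: miss, evict 5, frames (0 1 6)
1: hit
0: hit
5: miss, evict 6, frames (0 1 5)
2: miss, evict 5, frames (0 1 2)
3: miss, evict 1, frames (0 2 3)
2: hit
Page faults: 8.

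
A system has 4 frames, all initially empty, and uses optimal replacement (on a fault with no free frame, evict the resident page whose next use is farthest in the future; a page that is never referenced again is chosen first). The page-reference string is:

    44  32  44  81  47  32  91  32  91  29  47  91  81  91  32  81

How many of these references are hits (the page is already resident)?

44 -> miss, frames [44]
32 -> miss, frames [44, 32]
44 -> hit
81 -> miss, frames [44, 32, 81]
47 -> miss, frames [44, 32, 81, 47]
32 -> hit
91 -> miss, evict 44, frames [32, 81, 47, 91]
32 -> hit
91 -> hit
29 -> miss, evict 32, frames [81, 47, 91, 29]
47 -> hit
91 -> hit
81 -> hit
91 -> hit
32 -> miss, evict 29, frames [81, 47, 91, 32]
81 -> hit
Hits: 9.

9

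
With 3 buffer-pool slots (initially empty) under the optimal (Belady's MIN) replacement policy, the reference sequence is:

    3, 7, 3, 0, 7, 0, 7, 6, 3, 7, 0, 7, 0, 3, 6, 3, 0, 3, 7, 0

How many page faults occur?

3 → fault, frames {3}
7 → fault, frames {3,7}
3 → hit
0 → fault, frames {3,7,0}
7 → hit
0 → hit
7 → hit
6 → fault, evict 0, frames {3,7,6}
3 → hit
7 → hit
0 → fault, evict 6, frames {3,7,0}
7 → hit
0 → hit
3 → hit
6 → fault, evict 7, frames {3,0,6}
3 → hit
0 → hit
3 → hit
7 → fault, evict 6, frames {3,0,7}
0 → hit
Page faults: 7.

7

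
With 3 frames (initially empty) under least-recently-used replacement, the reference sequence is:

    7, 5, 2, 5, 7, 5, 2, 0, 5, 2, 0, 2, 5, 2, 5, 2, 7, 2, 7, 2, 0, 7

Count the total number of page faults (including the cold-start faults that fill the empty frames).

6

7 → miss, frames (7)
5 → miss, frames (7 5)
2 → miss, frames (7 5 2)
5 → hit
7 → hit
5 → hit
2 → hit
0 → miss, evict 7, frames (5 2 0)
5 → hit
2 → hit
0 → hit
2 → hit
5 → hit
2 → hit
5 → hit
2 → hit
7 → miss, evict 0, frames (5 2 7)
2 → hit
7 → hit
2 → hit
0 → miss, evict 5, frames (7 2 0)
7 → hit
Page faults: 6.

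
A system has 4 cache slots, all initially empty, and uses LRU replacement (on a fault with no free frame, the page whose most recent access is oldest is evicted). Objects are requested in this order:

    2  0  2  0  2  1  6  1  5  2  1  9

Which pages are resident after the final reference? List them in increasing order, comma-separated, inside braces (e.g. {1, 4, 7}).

2 → miss, frames [2]
0 → miss, frames [2, 0]
2 → hit
0 → hit
2 → hit
1 → miss, frames [0, 2, 1]
6 → miss, frames [0, 2, 1, 6]
1 → hit
5 → miss, evict 0, frames [2, 6, 1, 5]
2 → hit
1 → hit
9 → miss, evict 6, frames [5, 2, 1, 9]

{1, 2, 5, 9}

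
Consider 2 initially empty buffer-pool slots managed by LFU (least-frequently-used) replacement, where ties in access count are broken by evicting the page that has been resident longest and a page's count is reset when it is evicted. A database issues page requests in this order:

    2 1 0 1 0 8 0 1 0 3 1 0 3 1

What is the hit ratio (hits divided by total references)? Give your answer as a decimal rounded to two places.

0.36

2 -> fault, frames (2)
1 -> fault, frames (2 1)
0 -> fault, evict 2, frames (1 0)
1 -> hit
0 -> hit
8 -> fault, evict 1, frames (0 8)
0 -> hit
1 -> fault, evict 8, frames (0 1)
0 -> hit
3 -> fault, evict 1, frames (0 3)
1 -> fault, evict 3, frames (0 1)
0 -> hit
3 -> fault, evict 1, frames (0 3)
1 -> fault, evict 3, frames (0 1)
Hits: 5 of 14 references → 5/14 = 0.3571.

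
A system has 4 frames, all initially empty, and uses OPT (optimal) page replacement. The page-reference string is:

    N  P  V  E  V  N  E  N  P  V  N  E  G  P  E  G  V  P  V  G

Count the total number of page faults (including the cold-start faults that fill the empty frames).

N → fault, frames [N]
P → fault, frames [N, P]
V → fault, frames [N, P, V]
E → fault, frames [N, P, V, E]
V → hit
N → hit
E → hit
N → hit
P → hit
V → hit
N → hit
E → hit
G → fault, evict N, frames [P, V, E, G]
P → hit
E → hit
G → hit
V → hit
P → hit
V → hit
G → hit
Page faults: 5.

5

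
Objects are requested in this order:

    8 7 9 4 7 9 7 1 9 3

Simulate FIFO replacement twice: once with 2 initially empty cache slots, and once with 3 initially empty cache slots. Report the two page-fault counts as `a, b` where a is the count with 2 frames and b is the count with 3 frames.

2 frames: F F F F F F . F . F → 8 faults.
3 frames: F F F F . . . F . F → 6 faults.
6 < 8: adding a frame reduced faults, as is typical.

8, 6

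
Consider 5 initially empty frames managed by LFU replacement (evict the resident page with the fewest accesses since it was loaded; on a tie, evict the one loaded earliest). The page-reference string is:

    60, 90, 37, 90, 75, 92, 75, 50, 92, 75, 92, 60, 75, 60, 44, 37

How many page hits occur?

60 → fault, frames [60]
90 → fault, frames [60, 90]
37 → fault, frames [60, 90, 37]
90 → hit
75 → fault, frames [60, 90, 37, 75]
92 → fault, frames [60, 90, 37, 75, 92]
75 → hit
50 → fault, evict 60, frames [90, 37, 75, 92, 50]
92 → hit
75 → hit
92 → hit
60 → fault, evict 37, frames [90, 75, 92, 50, 60]
75 → hit
60 → hit
44 → fault, evict 50, frames [90, 75, 92, 60, 44]
37 → fault, evict 44, frames [90, 75, 92, 60, 37]
Hits: 7.

7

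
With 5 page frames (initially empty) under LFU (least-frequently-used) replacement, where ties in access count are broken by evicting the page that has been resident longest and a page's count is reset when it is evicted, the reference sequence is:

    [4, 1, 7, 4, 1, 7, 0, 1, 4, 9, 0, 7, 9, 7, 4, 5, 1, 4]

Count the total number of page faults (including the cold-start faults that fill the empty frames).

6

4 → fault, frames [4]
1 → fault, frames [4, 1]
7 → fault, frames [4, 1, 7]
4 → hit
1 → hit
7 → hit
0 → fault, frames [4, 1, 7, 0]
1 → hit
4 → hit
9 → fault, frames [4, 1, 7, 0, 9]
0 → hit
7 → hit
9 → hit
7 → hit
4 → hit
5 → fault, evict 0, frames [4, 1, 7, 9, 5]
1 → hit
4 → hit
Page faults: 6.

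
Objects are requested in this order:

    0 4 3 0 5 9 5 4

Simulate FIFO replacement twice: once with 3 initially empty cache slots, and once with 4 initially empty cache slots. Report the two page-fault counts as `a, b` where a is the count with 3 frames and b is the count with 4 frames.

3 frames: F F F . F F . F → 6 faults.
4 frames: F F F . F F . . → 5 faults.
5 < 6: adding a frame reduced faults, as is typical.

6, 5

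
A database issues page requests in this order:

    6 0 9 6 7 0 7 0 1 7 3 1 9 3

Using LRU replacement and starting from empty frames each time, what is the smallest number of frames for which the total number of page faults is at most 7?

f=1: 14 faults
f=2: 12 faults
f=3: 8 faults
f=4: 7 faults
f=5: 7 faults
f=6: 6 faults
Smallest f with faults ≤ 7 is 4.

4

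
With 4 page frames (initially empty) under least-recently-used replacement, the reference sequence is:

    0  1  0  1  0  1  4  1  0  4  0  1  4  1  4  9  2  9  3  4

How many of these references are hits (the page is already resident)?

14

0 → fault, frames {0}
1 → fault, frames {0,1}
0 → hit
1 → hit
0 → hit
1 → hit
4 → fault, frames {0,1,4}
1 → hit
0 → hit
4 → hit
0 → hit
1 → hit
4 → hit
1 → hit
4 → hit
9 → fault, frames {0,1,4,9}
2 → fault, evict 0, frames {1,4,9,2}
9 → hit
3 → fault, evict 1, frames {4,2,9,3}
4 → hit
Hits: 14.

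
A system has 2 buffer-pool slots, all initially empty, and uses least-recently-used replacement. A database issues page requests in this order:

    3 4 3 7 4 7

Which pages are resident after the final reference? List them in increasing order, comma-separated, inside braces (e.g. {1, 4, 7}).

3: fault, frames [3]
4: fault, frames [3, 4]
3: hit
7: fault, evict 4, frames [3, 7]
4: fault, evict 3, frames [7, 4]
7: hit

{4, 7}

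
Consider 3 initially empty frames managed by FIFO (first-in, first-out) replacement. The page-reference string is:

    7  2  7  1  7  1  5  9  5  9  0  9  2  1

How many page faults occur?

8

7 → miss, frames [7]
2 → miss, frames [7, 2]
7 → hit
1 → miss, frames [7, 2, 1]
7 → hit
1 → hit
5 → miss, evict 7, frames [2, 1, 5]
9 → miss, evict 2, frames [1, 5, 9]
5 → hit
9 → hit
0 → miss, evict 1, frames [5, 9, 0]
9 → hit
2 → miss, evict 5, frames [9, 0, 2]
1 → miss, evict 9, frames [0, 2, 1]
Page faults: 8.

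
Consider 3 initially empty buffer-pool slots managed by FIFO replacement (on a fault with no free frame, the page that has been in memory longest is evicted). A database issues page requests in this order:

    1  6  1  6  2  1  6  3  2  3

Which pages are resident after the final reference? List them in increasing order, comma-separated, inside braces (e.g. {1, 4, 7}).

{2, 3, 6}

1 -> miss, frames [1]
6 -> miss, frames [1, 6]
1 -> hit
6 -> hit
2 -> miss, frames [1, 6, 2]
1 -> hit
6 -> hit
3 -> miss, evict 1, frames [6, 2, 3]
2 -> hit
3 -> hit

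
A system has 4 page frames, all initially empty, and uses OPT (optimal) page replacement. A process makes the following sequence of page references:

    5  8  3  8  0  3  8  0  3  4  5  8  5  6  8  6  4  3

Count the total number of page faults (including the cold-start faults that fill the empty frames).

6

5: miss, frames {5}
8: miss, frames {5,8}
3: miss, frames {5,8,3}
8: hit
0: miss, frames {5,8,3,0}
3: hit
8: hit
0: hit
3: hit
4: miss, evict 0, frames {5,8,3,4}
5: hit
8: hit
5: hit
6: miss, evict 5, frames {8,3,4,6}
8: hit
6: hit
4: hit
3: hit
Page faults: 6.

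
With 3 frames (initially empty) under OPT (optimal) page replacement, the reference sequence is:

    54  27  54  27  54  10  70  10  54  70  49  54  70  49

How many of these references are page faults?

54 -> fault, frames (54)
27 -> fault, frames (54 27)
54 -> hit
27 -> hit
54 -> hit
10 -> fault, frames (54 27 10)
70 -> fault, evict 27, frames (54 10 70)
10 -> hit
54 -> hit
70 -> hit
49 -> fault, evict 10, frames (54 70 49)
54 -> hit
70 -> hit
49 -> hit
Page faults: 5.

5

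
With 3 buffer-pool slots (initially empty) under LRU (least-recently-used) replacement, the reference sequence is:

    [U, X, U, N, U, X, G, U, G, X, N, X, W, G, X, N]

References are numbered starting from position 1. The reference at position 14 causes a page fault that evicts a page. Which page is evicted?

N

pos 1: U -> miss, frames (U)
pos 2: X -> miss, frames (U X)
pos 3: U -> hit
pos 4: N -> miss, frames (X U N)
pos 5: U -> hit
pos 6: X -> hit
pos 7: G -> miss, evict N, frames (U X G)
pos 8: U -> hit
pos 9: G -> hit
pos 10: X -> hit
pos 11: N -> miss, evict U, frames (G X N)
pos 12: X -> hit
pos 13: W -> miss, evict G, frames (N X W)
pos 14: G -> miss, evict N, frames (X W G)
At position 14, page N is evicted.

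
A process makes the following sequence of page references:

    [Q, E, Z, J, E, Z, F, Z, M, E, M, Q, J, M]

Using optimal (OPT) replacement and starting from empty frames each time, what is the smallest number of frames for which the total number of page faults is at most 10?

f=1: 14 faults
f=2: 10 faults
f=3: 8 faults
f=4: 7 faults
f=5: 6 faults
f=6: 6 faults
Smallest f with faults ≤ 10 is 2.

2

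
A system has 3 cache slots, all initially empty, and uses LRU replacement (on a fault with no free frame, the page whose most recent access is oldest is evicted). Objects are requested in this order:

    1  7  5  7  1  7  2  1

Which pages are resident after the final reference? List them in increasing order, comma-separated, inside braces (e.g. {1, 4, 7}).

{1, 2, 7}

1 -> miss, frames (1)
7 -> miss, frames (1 7)
5 -> miss, frames (1 7 5)
7 -> hit
1 -> hit
7 -> hit
2 -> miss, evict 5, frames (1 7 2)
1 -> hit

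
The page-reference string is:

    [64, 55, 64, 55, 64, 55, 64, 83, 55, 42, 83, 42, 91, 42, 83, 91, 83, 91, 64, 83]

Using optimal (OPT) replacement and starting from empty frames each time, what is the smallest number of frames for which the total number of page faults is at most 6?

f=1: 20 faults
f=2: 7 faults
f=3: 6 faults
f=4: 5 faults
f=5: 5 faults
Smallest f with faults ≤ 6 is 3.

3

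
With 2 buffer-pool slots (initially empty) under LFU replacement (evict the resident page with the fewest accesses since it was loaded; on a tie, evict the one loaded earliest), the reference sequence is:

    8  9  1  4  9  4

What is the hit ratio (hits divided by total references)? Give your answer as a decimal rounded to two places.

8 -> fault, frames (8)
9 -> fault, frames (8 9)
1 -> fault, evict 8, frames (9 1)
4 -> fault, evict 9, frames (1 4)
9 -> fault, evict 1, frames (4 9)
4 -> hit
Hits: 1 of 6 references → 1/6 = 0.1667.

0.17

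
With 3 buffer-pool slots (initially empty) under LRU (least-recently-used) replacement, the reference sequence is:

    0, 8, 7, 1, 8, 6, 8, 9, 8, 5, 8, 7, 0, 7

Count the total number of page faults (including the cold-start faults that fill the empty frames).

9

0 → fault, frames [0]
8 → fault, frames [0, 8]
7 → fault, frames [0, 8, 7]
1 → fault, evict 0, frames [8, 7, 1]
8 → hit
6 → fault, evict 7, frames [1, 8, 6]
8 → hit
9 → fault, evict 1, frames [6, 8, 9]
8 → hit
5 → fault, evict 6, frames [9, 8, 5]
8 → hit
7 → fault, evict 9, frames [5, 8, 7]
0 → fault, evict 5, frames [8, 7, 0]
7 → hit
Page faults: 9.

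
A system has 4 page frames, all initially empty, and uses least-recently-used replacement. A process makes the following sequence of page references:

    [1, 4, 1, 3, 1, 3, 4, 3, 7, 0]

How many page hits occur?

5

1 → miss, frames {1}
4 → miss, frames {1,4}
1 → hit
3 → miss, frames {4,1,3}
1 → hit
3 → hit
4 → hit
3 → hit
7 → miss, frames {1,4,3,7}
0 → miss, evict 1, frames {4,3,7,0}
Hits: 5.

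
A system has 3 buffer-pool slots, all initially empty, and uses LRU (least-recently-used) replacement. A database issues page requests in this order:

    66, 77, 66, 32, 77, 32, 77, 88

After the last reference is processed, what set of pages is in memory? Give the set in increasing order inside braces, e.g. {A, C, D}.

{32, 77, 88}

66 → miss, frames (66)
77 → miss, frames (66 77)
66 → hit
32 → miss, frames (77 66 32)
77 → hit
32 → hit
77 → hit
88 → miss, evict 66, frames (32 77 88)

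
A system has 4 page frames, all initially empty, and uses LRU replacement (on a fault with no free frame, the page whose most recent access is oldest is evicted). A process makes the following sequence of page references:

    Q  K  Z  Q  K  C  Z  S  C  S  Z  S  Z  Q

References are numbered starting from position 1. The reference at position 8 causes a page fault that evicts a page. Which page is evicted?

pos 1: Q -> fault, frames {Q}
pos 2: K -> fault, frames {Q,K}
pos 3: Z -> fault, frames {Q,K,Z}
pos 4: Q -> hit
pos 5: K -> hit
pos 6: C -> fault, frames {Z,Q,K,C}
pos 7: Z -> hit
pos 8: S -> fault, evict Q, frames {K,C,Z,S}
At position 8, page Q is evicted.

Q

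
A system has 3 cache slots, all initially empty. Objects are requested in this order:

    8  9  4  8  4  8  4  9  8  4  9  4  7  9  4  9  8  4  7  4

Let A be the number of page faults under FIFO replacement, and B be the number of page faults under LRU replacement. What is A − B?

Under FIFO: F F F . . . . . . . . . F . . . F . . . → 5 faults.
Under LRU: F F F . . . . . . . . . F . . . F . F . → 6 faults.
A − B = 5 − 6 = -1.

-1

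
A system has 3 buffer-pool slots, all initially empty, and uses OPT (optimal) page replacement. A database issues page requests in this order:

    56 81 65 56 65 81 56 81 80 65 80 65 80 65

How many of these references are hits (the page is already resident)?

56: miss, frames [56]
81: miss, frames [56, 81]
65: miss, frames [56, 81, 65]
56: hit
65: hit
81: hit
56: hit
81: hit
80: miss, evict 81, frames [56, 65, 80]
65: hit
80: hit
65: hit
80: hit
65: hit
Hits: 10.

10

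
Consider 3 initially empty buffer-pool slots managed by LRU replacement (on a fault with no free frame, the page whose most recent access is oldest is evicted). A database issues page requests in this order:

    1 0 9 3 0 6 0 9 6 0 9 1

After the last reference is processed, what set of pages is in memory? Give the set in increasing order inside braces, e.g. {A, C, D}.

{0, 1, 9}

1 -> fault, frames [1]
0 -> fault, frames [1, 0]
9 -> fault, frames [1, 0, 9]
3 -> fault, evict 1, frames [0, 9, 3]
0 -> hit
6 -> fault, evict 9, frames [3, 0, 6]
0 -> hit
9 -> fault, evict 3, frames [6, 0, 9]
6 -> hit
0 -> hit
9 -> hit
1 -> fault, evict 6, frames [0, 9, 1]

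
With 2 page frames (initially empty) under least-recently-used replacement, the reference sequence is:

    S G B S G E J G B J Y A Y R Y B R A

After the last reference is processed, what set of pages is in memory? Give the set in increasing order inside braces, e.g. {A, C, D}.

S → fault, frames [S]
G → fault, frames [S, G]
B → fault, evict S, frames [G, B]
S → fault, evict G, frames [B, S]
G → fault, evict B, frames [S, G]
E → fault, evict S, frames [G, E]
J → fault, evict G, frames [E, J]
G → fault, evict E, frames [J, G]
B → fault, evict J, frames [G, B]
J → fault, evict G, frames [B, J]
Y → fault, evict B, frames [J, Y]
A → fault, evict J, frames [Y, A]
Y → hit
R → fault, evict A, frames [Y, R]
Y → hit
B → fault, evict R, frames [Y, B]
R → fault, evict Y, frames [B, R]
A → fault, evict B, frames [R, A]

{A, R}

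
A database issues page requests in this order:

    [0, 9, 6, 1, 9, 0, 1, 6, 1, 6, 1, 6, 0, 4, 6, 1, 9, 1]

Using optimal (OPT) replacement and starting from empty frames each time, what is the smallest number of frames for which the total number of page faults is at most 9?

3

f=1: 18 faults
f=2: 10 faults
f=3: 7 faults
f=4: 5 faults
f=5: 5 faults
Smallest f with faults ≤ 9 is 3.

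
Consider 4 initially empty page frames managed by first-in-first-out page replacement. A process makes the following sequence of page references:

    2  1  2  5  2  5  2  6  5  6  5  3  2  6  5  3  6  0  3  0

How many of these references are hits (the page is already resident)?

13

2 → fault, frames [2]
1 → fault, frames [2, 1]
2 → hit
5 → fault, frames [2, 1, 5]
2 → hit
5 → hit
2 → hit
6 → fault, frames [2, 1, 5, 6]
5 → hit
6 → hit
5 → hit
3 → fault, evict 2, frames [1, 5, 6, 3]
2 → fault, evict 1, frames [5, 6, 3, 2]
6 → hit
5 → hit
3 → hit
6 → hit
0 → fault, evict 5, frames [6, 3, 2, 0]
3 → hit
0 → hit
Hits: 13.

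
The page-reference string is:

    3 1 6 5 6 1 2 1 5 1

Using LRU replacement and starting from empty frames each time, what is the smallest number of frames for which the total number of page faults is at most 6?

f=1: 10 faults
f=2: 7 faults
f=3: 6 faults
f=4: 5 faults
f=5: 5 faults
Smallest f with faults ≤ 6 is 3.

3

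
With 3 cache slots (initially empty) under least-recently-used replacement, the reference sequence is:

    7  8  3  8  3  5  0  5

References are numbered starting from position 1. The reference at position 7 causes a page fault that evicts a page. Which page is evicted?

8

pos 1: 7 -> miss, frames [7]
pos 2: 8 -> miss, frames [7, 8]
pos 3: 3 -> miss, frames [7, 8, 3]
pos 4: 8 -> hit
pos 5: 3 -> hit
pos 6: 5 -> miss, evict 7, frames [8, 3, 5]
pos 7: 0 -> miss, evict 8, frames [3, 5, 0]
At position 7, page 8 is evicted.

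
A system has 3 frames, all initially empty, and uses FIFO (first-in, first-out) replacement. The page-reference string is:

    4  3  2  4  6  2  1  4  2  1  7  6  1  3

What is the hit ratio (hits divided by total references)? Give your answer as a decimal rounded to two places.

4 -> fault, frames (4)
3 -> fault, frames (4 3)
2 -> fault, frames (4 3 2)
4 -> hit
6 -> fault, evict 4, frames (3 2 6)
2 -> hit
1 -> fault, evict 3, frames (2 6 1)
4 -> fault, evict 2, frames (6 1 4)
2 -> fault, evict 6, frames (1 4 2)
1 -> hit
7 -> fault, evict 1, frames (4 2 7)
6 -> fault, evict 4, frames (2 7 6)
1 -> fault, evict 2, frames (7 6 1)
3 -> fault, evict 7, frames (6 1 3)
Hits: 3 of 14 references → 3/14 = 0.2143.

0.21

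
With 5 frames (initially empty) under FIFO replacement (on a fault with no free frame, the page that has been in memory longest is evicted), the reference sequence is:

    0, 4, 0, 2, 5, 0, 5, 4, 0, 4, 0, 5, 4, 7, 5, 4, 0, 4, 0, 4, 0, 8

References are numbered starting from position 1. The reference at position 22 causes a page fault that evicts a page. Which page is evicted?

pos 1: 0: fault, frames (0)
pos 2: 4: fault, frames (0 4)
pos 3: 0: hit
pos 4: 2: fault, frames (0 4 2)
pos 5: 5: fault, frames (0 4 2 5)
pos 6: 0: hit
pos 7: 5: hit
pos 8: 4: hit
pos 9: 0: hit
pos 10: 4: hit
pos 11: 0: hit
pos 12: 5: hit
pos 13: 4: hit
pos 14: 7: fault, frames (0 4 2 5 7)
pos 15: 5: hit
pos 16: 4: hit
pos 17: 0: hit
pos 18: 4: hit
pos 19: 0: hit
pos 20: 4: hit
pos 21: 0: hit
pos 22: 8: fault, evict 0, frames (4 2 5 7 8)
At position 22, page 0 is evicted.

0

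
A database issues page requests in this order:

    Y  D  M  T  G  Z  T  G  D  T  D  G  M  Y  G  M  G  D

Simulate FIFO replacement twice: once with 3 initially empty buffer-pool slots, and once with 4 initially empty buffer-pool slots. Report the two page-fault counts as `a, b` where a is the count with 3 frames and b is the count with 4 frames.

3 frames: F F F F F F . . F F . F F F . . . F → 12 faults.
4 frames: F F F F F F . . F . . . F F F . . . → 10 faults.
10 < 12: adding a frame reduced faults, as is typical.

12, 10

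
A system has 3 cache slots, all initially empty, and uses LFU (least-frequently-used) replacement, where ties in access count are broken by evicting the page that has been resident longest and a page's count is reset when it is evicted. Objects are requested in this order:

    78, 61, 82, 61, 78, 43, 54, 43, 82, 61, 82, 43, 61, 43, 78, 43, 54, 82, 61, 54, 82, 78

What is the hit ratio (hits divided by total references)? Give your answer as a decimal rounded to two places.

78 -> fault, frames (78)
61 -> fault, frames (78 61)
82 -> fault, frames (78 61 82)
61 -> hit
78 -> hit
43 -> fault, evict 82, frames (78 61 43)
54 -> fault, evict 43, frames (78 61 54)
43 -> fault, evict 54, frames (78 61 43)
82 -> fault, evict 43, frames (78 61 82)
61 -> hit
82 -> hit
43 -> fault, evict 78, frames (61 82 43)
61 -> hit
43 -> hit
78 -> fault, evict 82, frames (61 43 78)
43 -> hit
54 -> fault, evict 78, frames (61 43 54)
82 -> fault, evict 54, frames (61 43 82)
61 -> hit
54 -> fault, evict 82, frames (61 43 54)
82 -> fault, evict 54, frames (61 43 82)
78 -> fault, evict 82, frames (61 43 78)
Hits: 8 of 22 references → 8/22 = 0.3636.

0.36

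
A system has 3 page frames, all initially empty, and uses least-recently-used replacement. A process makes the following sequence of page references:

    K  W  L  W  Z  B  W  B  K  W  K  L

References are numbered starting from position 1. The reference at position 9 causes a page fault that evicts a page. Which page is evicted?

pos 1: K -> fault, frames (K)
pos 2: W -> fault, frames (K W)
pos 3: L -> fault, frames (K W L)
pos 4: W -> hit
pos 5: Z -> fault, evict K, frames (L W Z)
pos 6: B -> fault, evict L, frames (W Z B)
pos 7: W -> hit
pos 8: B -> hit
pos 9: K -> fault, evict Z, frames (W B K)
At position 9, page Z is evicted.

Z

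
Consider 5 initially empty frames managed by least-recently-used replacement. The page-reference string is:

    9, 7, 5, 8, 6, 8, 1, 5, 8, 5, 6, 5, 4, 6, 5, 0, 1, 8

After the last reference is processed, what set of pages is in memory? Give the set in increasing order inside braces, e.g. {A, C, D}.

{0, 1, 5, 6, 8}

9 -> fault, frames (9)
7 -> fault, frames (9 7)
5 -> fault, frames (9 7 5)
8 -> fault, frames (9 7 5 8)
6 -> fault, frames (9 7 5 8 6)
8 -> hit
1 -> fault, evict 9, frames (7 5 6 8 1)
5 -> hit
8 -> hit
5 -> hit
6 -> hit
5 -> hit
4 -> fault, evict 7, frames (1 8 6 5 4)
6 -> hit
5 -> hit
0 -> fault, evict 1, frames (8 4 6 5 0)
1 -> fault, evict 8, frames (4 6 5 0 1)
8 -> fault, evict 4, frames (6 5 0 1 8)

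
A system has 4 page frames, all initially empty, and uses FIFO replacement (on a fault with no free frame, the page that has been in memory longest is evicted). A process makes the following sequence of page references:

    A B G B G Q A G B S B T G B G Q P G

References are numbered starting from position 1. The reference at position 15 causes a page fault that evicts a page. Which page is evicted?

Q

pos 1: A: miss, frames {A}
pos 2: B: miss, frames {A,B}
pos 3: G: miss, frames {A,B,G}
pos 4: B: hit
pos 5: G: hit
pos 6: Q: miss, frames {A,B,G,Q}
pos 7: A: hit
pos 8: G: hit
pos 9: B: hit
pos 10: S: miss, evict A, frames {B,G,Q,S}
pos 11: B: hit
pos 12: T: miss, evict B, frames {G,Q,S,T}
pos 13: G: hit
pos 14: B: miss, evict G, frames {Q,S,T,B}
pos 15: G: miss, evict Q, frames {S,T,B,G}
At position 15, page Q is evicted.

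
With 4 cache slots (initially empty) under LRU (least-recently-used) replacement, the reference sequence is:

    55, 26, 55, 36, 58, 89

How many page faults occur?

55: miss, frames {55}
26: miss, frames {55,26}
55: hit
36: miss, frames {26,55,36}
58: miss, frames {26,55,36,58}
89: miss, evict 26, frames {55,36,58,89}
Page faults: 5.

5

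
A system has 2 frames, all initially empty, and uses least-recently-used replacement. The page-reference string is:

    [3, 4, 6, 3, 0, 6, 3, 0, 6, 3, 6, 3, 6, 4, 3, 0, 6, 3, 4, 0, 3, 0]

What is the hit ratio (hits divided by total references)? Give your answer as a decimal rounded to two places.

0.18

3 → fault, frames (3)
4 → fault, frames (3 4)
6 → fault, evict 3, frames (4 6)
3 → fault, evict 4, frames (6 3)
0 → fault, evict 6, frames (3 0)
6 → fault, evict 3, frames (0 6)
3 → fault, evict 0, frames (6 3)
0 → fault, evict 6, frames (3 0)
6 → fault, evict 3, frames (0 6)
3 → fault, evict 0, frames (6 3)
6 → hit
3 → hit
6 → hit
4 → fault, evict 3, frames (6 4)
3 → fault, evict 6, frames (4 3)
0 → fault, evict 4, frames (3 0)
6 → fault, evict 3, frames (0 6)
3 → fault, evict 0, frames (6 3)
4 → fault, evict 6, frames (3 4)
0 → fault, evict 3, frames (4 0)
3 → fault, evict 4, frames (0 3)
0 → hit
Hits: 4 of 22 references → 4/22 = 0.1818.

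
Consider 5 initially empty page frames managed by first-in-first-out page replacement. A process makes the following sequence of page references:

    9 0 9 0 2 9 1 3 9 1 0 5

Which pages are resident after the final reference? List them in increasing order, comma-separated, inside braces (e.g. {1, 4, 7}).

9 -> miss, frames {9}
0 -> miss, frames {9,0}
9 -> hit
0 -> hit
2 -> miss, frames {9,0,2}
9 -> hit
1 -> miss, frames {9,0,2,1}
3 -> miss, frames {9,0,2,1,3}
9 -> hit
1 -> hit
0 -> hit
5 -> miss, evict 9, frames {0,2,1,3,5}

{0, 1, 2, 3, 5}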